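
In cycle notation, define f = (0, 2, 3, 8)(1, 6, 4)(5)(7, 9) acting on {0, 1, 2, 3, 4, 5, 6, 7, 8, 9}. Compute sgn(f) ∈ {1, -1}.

1

The cycle lengths are 4, 3, 2, 1.
A cycle of length ℓ contributes ℓ−1 transpositions, so f is a product of 3 + 2 + 1 = 6 transpositions — even.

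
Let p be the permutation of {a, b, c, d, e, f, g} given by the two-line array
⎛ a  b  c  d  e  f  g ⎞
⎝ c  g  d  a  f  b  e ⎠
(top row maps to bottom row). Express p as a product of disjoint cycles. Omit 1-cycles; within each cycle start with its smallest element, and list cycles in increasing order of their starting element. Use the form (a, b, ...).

From a: a → c → d → a, closing the cycle (a, c, d).
Continuing from each remaining unvisited element yields (a, c, d)(b, g, e, f).

(a, c, d)(b, g, e, f)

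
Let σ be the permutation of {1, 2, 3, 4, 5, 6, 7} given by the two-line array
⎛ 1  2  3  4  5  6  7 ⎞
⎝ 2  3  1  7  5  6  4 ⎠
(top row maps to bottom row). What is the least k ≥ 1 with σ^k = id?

6

The disjoint-cycle form of σ has cycle lengths 3, 2, 1, 1.
The order of σ is the least common multiple of its cycle lengths: lcm(3, 2) = 6.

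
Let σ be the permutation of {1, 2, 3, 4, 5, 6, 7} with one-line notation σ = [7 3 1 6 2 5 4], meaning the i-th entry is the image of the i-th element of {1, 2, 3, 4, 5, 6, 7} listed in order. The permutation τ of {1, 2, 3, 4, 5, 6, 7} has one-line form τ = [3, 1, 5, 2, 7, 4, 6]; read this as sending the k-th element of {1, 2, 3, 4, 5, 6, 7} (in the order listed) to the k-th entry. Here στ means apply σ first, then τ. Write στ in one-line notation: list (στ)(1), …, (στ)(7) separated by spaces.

6 5 3 4 1 7 2

Chase each element through σ then τ: 1 → 7 → 6; 2 → 3 → 5; 3 → 1 → 3; 4 → 6 → 4; 5 → 2 → 1; 6 → 5 → 7; 7 → 4 → 2.
Collecting the images, στ = [6 5 3 4 1 7 2].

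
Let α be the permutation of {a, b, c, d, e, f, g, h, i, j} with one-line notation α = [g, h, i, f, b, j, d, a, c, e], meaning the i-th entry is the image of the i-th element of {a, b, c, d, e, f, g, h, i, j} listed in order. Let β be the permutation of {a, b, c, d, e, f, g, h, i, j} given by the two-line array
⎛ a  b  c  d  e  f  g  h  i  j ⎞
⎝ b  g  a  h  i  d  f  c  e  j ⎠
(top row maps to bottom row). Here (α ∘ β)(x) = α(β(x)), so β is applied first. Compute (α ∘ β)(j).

β(j) = j, then α(j) = e; composing gives (α ∘ β)(j) = e.

e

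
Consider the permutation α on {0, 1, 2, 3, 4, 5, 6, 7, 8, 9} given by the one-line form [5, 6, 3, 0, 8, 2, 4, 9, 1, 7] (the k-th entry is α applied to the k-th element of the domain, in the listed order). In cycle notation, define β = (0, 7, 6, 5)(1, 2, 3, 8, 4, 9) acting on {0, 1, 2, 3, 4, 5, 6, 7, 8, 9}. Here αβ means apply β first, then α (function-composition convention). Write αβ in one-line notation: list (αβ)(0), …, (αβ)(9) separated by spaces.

9 3 0 1 7 5 2 4 8 6

Chase each element through β then α: 0 → 7 → 9; 1 → 2 → 3; 2 → 3 → 0; 3 → 8 → 1; 4 → 9 → 7; 5 → 0 → 5; 6 → 5 → 2; 7 → 6 → 4; 8 → 4 → 8; 9 → 1 → 6.
So αβ in one-line form is 9 3 0 1 7 5 2 4 8 6.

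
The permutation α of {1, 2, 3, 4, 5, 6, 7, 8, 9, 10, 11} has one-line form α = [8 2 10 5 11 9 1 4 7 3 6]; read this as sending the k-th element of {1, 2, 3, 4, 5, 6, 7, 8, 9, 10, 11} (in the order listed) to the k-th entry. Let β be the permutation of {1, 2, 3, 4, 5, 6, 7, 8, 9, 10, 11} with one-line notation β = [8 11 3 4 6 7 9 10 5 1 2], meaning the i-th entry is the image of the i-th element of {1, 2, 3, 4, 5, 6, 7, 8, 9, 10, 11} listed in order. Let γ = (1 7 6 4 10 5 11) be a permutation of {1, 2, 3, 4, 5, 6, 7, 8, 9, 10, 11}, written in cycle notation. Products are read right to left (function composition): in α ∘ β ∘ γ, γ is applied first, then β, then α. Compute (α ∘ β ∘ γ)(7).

1

Apply the permutations in order: γ(7) = 6, then β(6) = 7, then α(7) = 1. So (α ∘ β ∘ γ)(7) = 1.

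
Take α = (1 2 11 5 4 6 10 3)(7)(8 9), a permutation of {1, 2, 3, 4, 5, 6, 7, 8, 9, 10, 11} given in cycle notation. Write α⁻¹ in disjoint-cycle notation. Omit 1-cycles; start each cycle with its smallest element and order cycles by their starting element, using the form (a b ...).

(1 3 10 6 4 5 11 2)(8 9)

If α sends a → b within a cycle, α⁻¹ sends b → a; equivalently, reverse each cycle.
Reversing each cycle of α and rotating so the smallest element leads gives (1 3 10 6 4 5 11 2)(8 9).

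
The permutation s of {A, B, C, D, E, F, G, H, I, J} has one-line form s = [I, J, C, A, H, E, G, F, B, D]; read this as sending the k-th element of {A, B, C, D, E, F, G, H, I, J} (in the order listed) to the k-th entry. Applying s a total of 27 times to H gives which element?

Tracing H → F → … returns to H after 3 steps, so H lies in a 3-cycle (E H F).
Since the cycle has length 3, s^27 acts on it the same as s^0 (27 mod 3 = 0).
So s^27(H) = H.

H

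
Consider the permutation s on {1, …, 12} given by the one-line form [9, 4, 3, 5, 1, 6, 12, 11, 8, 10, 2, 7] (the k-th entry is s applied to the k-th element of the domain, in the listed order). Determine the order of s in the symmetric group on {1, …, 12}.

Writing s as disjoint cycles, the cycle lengths are 7, 2, 1, 1, 1.
Since disjoint cycles commute, ord(s) = lcm(7, 2) = 14.

14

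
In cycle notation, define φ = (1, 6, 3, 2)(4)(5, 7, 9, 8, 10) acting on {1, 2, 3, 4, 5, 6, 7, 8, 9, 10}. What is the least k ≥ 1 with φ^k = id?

20

The cycle type of φ is (5, 4, 1).
The order is lcm(5, 4) = 20.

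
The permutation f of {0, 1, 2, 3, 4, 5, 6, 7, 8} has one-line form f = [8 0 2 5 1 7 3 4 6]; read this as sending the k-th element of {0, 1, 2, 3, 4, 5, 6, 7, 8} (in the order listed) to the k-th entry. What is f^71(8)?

Tracing 8 → 6 → … returns to 8 after 8 steps, so 8 lies in an 8-cycle (0, 8, 6, 3, 5, 7, 4, 1).
Since the cycle has length 8, f^71 acts on it the same as f^7 (71 mod 8 = 7).
Stepping 7 places around the cycle: 8 → 6 → 3 → 5 → 7 → 4 → 1 → 0.

0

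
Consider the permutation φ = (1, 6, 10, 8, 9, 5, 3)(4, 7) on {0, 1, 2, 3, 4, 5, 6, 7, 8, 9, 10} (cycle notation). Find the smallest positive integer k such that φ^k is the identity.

The disjoint cycles have lengths 7, 2, 1, 1.
The order is lcm(7, 2) = 14.

14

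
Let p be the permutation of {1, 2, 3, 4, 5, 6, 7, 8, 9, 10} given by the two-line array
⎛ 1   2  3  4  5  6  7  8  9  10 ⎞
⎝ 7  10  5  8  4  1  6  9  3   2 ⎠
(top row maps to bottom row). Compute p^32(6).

Tracing 6 → 1 → … returns to 6 after 3 steps, so 6 lies in a 3-cycle (1, 7, 6).
Powers repeat with period 3 on this cycle, and 32 mod 3 = 2, so p^32(6) = p^2(6).
Stepping 2 places around the cycle: 6 → 1 → 7.

7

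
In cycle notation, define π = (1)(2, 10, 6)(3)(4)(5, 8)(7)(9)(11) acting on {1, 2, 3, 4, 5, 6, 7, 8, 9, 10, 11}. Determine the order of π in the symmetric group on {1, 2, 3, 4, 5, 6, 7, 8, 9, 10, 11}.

The disjoint cycles have lengths 3, 2, 1, 1, 1, 1, 1, 1.
The order of π is the least common multiple of its cycle lengths: lcm(3, 2) = 6.

6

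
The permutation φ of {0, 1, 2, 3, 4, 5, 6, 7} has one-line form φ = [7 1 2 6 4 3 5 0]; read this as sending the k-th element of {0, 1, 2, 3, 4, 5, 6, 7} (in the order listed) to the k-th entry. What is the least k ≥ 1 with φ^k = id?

6

Decomposing into disjoint cycles gives cycle lengths 3, 2, 1, 1, 1.
The order of φ is the least common multiple of its cycle lengths: lcm(3, 2) = 6.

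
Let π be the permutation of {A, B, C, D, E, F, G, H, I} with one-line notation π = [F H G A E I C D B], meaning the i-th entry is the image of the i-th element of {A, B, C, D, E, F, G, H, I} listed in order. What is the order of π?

6

The disjoint-cycle form of π has cycle lengths 6, 2, 1.
The order is lcm(6, 2) = 6.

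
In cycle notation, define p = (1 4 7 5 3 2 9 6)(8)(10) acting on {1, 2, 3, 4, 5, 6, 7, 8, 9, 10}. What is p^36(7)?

7 lies in the 8-cycle (1 4 7 5 3 2 9 6).
On an 8-cycle, p^8 is the identity, so p^36 = p^4 there (36 ≡ 4 mod 8).
Stepping 4 places around the cycle: 7 → 5 → 3 → 2 → 9.

9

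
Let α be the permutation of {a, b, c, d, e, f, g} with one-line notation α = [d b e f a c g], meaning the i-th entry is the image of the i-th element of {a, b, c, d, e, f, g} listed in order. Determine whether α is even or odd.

In disjoint-cycle form the cycle lengths are 5, 1, 1.
A cycle is odd iff its length is even; α has 0 even-length cycles, so sgn(α) = (−1)^0 and α is even.

even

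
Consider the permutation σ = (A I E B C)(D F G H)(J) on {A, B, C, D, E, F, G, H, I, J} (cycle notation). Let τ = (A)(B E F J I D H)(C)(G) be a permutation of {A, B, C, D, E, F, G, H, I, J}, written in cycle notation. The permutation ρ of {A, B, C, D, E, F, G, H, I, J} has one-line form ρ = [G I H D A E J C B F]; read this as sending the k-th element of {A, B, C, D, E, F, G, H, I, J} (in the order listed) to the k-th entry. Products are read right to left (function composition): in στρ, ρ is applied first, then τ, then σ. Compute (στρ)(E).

I

(στρ)(E) = σ(τ(ρ(E))). ρ(E) = A, then τ(A) = A, then σ(A) = I, so the result is I.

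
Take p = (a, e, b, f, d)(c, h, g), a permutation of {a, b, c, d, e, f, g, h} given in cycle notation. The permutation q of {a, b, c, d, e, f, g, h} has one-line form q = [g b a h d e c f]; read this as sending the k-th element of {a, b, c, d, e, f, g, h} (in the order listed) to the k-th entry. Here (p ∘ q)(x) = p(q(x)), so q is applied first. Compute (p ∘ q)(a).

First apply q: q(a) = g, then p(g) = c. Thus (p ∘ q)(a) = c.

c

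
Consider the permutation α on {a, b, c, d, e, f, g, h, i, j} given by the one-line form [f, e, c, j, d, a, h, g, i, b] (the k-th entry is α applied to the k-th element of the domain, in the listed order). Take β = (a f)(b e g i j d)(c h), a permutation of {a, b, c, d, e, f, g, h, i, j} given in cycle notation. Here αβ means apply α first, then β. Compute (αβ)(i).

(αβ)(i) = β(α(i)). α(i) = i, then β(i) = j. So (αβ)(i) = j.

j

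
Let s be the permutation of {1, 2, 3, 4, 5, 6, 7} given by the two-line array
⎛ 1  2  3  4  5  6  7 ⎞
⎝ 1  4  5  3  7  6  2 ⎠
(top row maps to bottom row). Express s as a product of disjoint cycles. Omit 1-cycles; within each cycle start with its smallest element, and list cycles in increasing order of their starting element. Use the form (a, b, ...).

(2, 4, 3, 5, 7)

Start at 2 and follow images: 2 → 4 → 3 → 5 → 7 → 2, giving the cycle (2, 4, 3, 5, 7).
Continuing from each remaining unvisited element yields (2, 4, 3, 5, 7).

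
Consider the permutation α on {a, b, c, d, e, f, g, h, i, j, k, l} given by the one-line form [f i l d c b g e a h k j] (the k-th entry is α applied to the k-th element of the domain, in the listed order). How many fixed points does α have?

The fixed points (elements with α(x) = x) are {d, g, k}, so there are 3.

3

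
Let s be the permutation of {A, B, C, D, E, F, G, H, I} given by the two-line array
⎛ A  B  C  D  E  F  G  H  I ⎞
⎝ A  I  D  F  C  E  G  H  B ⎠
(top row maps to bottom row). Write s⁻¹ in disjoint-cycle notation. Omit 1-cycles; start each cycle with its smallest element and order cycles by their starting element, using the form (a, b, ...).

(B, I)(C, E, F, D)

The cycle decomposition of s is (B, I)(C, D, F, E).
The inverse reverses every cycle; in canonical form, s⁻¹ = (B, I)(C, E, F, D).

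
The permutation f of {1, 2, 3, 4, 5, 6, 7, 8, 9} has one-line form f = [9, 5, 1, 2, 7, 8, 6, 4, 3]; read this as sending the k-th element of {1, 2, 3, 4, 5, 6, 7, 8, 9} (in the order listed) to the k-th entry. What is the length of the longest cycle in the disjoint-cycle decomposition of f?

Decomposing into disjoint cycles gives (1, 9, 3)(2, 5, 7, 6, 8, 4); the longest has length 6.

6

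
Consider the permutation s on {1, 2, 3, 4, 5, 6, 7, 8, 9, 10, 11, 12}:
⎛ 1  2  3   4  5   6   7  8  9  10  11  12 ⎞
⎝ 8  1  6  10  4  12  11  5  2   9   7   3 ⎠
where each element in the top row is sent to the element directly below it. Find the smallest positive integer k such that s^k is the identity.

Decomposing into disjoint cycles gives cycle lengths 7, 3, 2.
The order is lcm(7, 3, 2) = 42.

42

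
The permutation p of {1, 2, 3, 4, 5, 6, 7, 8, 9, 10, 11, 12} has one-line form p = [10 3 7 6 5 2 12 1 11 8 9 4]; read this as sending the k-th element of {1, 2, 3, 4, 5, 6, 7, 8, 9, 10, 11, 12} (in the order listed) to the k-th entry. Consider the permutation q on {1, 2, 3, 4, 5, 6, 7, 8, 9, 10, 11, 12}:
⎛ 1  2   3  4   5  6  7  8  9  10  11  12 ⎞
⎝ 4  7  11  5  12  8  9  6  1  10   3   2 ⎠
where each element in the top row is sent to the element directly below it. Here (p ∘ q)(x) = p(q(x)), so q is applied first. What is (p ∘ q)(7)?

11

q(7) = 9, then p(9) = 11; composing gives (p ∘ q)(7) = 11.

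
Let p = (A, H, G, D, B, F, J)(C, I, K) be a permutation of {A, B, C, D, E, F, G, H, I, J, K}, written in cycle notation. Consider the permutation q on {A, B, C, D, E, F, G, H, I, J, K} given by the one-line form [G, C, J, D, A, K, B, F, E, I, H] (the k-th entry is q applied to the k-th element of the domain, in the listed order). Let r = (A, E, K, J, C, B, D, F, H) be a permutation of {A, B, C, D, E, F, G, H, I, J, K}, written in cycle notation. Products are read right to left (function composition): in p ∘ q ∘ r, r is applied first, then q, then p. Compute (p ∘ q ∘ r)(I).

E

Chase I: r(I) = I; q(I) = E; p(E) = E. Hence (p ∘ q ∘ r)(I) = E.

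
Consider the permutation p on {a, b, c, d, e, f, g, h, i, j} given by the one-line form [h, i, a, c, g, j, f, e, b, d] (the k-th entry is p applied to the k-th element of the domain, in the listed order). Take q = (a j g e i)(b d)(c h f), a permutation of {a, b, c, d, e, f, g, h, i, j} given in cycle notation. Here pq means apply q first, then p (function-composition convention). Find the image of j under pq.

f

First apply q: q(j) = g, then p(g) = f. Thus (pq)(j) = f.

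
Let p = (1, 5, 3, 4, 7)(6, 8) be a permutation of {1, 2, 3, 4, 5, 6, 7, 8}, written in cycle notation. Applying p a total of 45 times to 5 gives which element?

5 lies in the 5-cycle (1, 5, 3, 4, 7).
Since the cycle has length 5, p^45 acts on it the same as p^0 (45 mod 5 = 0).
So p^45(5) = 5.

5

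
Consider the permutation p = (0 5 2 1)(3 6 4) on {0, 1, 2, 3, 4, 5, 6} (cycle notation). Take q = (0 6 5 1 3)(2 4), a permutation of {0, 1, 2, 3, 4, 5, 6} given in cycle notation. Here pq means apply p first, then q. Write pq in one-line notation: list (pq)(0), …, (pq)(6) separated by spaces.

(pq)(x) = q(p(x)). Computing each image: q(p(0)) = q(5) = 1, q(p(1)) = q(0) = 6, q(p(2)) = q(1) = 3, q(p(3)) = q(6) = 5, q(p(4)) = q(3) = 0, q(p(5)) = q(2) = 4, q(p(6)) = q(4) = 2.
Hence pq = [1 6 3 5 0 4 2].

1 6 3 5 0 4 2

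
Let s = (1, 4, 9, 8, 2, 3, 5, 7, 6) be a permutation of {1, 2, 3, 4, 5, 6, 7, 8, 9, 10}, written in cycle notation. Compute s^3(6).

6 lies in the 9-cycle (1, 4, 9, 8, 2, 3, 5, 7, 6).
Advancing 3 steps from 6: 6 → 1 → 4 → 9.

9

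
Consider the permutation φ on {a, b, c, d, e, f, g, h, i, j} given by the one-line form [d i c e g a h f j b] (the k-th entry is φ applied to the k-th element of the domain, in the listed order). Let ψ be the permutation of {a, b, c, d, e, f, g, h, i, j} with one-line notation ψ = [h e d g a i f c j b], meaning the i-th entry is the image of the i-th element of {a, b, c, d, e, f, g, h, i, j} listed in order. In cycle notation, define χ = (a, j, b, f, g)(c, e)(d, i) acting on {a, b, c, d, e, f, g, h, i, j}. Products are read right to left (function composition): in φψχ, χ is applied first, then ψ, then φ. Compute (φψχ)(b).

Chase b: χ(b) = f; ψ(f) = i; φ(i) = j. Hence (φψχ)(b) = j.

j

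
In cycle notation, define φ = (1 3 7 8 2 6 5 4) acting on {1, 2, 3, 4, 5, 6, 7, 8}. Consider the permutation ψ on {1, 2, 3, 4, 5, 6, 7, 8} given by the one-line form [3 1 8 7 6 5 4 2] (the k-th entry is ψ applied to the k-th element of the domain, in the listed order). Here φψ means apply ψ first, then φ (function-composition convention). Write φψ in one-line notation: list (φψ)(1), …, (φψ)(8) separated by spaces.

7 3 2 8 5 4 1 6

Chase each element through ψ then φ: 1 → 3 → 7; 2 → 1 → 3; 3 → 8 → 2; 4 → 7 → 8; 5 → 6 → 5; 6 → 5 → 4; 7 → 4 → 1; 8 → 2 → 6.
So φψ in one-line form is 7 3 2 8 5 4 1 6.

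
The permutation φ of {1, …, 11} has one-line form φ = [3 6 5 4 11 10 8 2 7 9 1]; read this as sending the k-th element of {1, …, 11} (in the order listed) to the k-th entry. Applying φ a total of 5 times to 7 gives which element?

Tracing 7 → 8 → … returns to 7 after 6 steps, so 7 lies in a 6-cycle (2 6 10 9 7 8).
Stepping 5 places around the cycle: 7 → 8 → 2 → 6 → 10 → 9.

9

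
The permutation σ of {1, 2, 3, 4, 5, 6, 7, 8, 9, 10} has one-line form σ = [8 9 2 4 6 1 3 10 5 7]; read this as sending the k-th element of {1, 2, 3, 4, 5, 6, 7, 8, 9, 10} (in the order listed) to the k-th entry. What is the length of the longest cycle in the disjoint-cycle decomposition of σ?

9

Decomposing into disjoint cycles gives (1 8 10 7 3 2 9 5 6); the longest has length 9.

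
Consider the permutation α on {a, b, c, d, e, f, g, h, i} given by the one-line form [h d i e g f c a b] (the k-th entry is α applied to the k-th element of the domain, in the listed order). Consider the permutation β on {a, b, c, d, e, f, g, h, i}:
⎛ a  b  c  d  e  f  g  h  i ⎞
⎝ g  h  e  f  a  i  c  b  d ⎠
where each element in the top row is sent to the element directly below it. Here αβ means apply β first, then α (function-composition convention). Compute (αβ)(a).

c

(αβ)(a) = α(β(a)). β(a) = g, then α(g) = c. So (αβ)(a) = c.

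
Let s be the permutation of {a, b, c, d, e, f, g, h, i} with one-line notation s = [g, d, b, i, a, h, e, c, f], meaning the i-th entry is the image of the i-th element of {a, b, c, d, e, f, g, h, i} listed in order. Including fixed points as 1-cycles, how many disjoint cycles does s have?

2

The cycle decomposition is (a g e)(b d i f h c), which has 2 cycles (counting 1-cycles).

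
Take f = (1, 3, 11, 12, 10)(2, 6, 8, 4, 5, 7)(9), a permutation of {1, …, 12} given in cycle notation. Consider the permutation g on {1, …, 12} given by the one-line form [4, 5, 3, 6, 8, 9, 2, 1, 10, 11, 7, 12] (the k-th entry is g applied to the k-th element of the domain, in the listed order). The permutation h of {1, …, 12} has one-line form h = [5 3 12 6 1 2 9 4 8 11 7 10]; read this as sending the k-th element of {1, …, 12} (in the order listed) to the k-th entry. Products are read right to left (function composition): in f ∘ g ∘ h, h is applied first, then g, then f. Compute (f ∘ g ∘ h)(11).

Apply the permutations in order: h(11) = 7, then g(7) = 2, then f(2) = 6. So (f ∘ g ∘ h)(11) = 6.

6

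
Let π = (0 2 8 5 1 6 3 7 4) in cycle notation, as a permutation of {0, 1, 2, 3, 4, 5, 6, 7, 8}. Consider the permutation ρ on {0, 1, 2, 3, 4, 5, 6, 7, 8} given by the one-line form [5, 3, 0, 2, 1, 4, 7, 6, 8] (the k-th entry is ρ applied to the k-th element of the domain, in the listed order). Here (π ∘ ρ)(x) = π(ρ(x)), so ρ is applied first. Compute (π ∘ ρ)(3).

ρ(3) = 2, then π(2) = 8; composing gives (π ∘ ρ)(3) = 8.

8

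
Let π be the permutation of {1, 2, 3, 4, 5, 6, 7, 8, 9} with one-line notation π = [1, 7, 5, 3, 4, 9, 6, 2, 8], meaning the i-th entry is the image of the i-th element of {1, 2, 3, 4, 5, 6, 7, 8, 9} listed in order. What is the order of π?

15

Decomposing into disjoint cycles gives cycle lengths 5, 3, 1.
The order of π is the least common multiple of its cycle lengths: lcm(5, 3) = 15.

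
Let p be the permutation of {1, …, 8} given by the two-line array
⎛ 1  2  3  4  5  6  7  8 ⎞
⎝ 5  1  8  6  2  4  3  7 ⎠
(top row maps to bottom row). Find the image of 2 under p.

1

The entry below 2 in the array is 1, so p(2) = 1.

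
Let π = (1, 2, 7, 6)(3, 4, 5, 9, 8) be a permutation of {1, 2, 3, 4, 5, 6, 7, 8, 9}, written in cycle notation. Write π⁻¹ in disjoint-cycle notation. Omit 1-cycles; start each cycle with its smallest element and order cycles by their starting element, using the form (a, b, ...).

The inverse reverses each cycle.
After reversing and putting each cycle's least element first, π⁻¹ = (1, 6, 7, 2)(3, 8, 9, 5, 4).

(1, 6, 7, 2)(3, 8, 9, 5, 4)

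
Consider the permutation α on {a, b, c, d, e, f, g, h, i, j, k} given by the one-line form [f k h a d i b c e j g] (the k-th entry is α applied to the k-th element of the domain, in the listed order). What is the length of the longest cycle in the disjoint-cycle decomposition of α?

5

Decomposing into disjoint cycles gives (a, f, i, e, d)(b, k, g)(c, h); the longest has length 5.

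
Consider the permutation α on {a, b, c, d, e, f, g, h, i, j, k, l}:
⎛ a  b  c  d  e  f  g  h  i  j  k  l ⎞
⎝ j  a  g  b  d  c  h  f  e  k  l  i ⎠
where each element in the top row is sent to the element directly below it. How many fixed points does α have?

0

No element satisfies α(x) = x, so there are 0 fixed points.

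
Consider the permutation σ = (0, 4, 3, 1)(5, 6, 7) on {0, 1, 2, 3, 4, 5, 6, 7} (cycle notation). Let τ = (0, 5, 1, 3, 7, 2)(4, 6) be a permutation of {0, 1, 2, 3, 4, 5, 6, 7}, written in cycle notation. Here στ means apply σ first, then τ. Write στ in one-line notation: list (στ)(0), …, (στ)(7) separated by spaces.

(στ)(x) = τ(σ(x)). Computing each image: τ(σ(0)) = τ(4) = 6, τ(σ(1)) = τ(0) = 5, τ(σ(2)) = τ(2) = 0, τ(σ(3)) = τ(1) = 3, τ(σ(4)) = τ(3) = 7, τ(σ(5)) = τ(6) = 4, τ(σ(6)) = τ(7) = 2, τ(σ(7)) = τ(5) = 1.
Hence στ = [6 5 0 3 7 4 2 1].

6 5 0 3 7 4 2 1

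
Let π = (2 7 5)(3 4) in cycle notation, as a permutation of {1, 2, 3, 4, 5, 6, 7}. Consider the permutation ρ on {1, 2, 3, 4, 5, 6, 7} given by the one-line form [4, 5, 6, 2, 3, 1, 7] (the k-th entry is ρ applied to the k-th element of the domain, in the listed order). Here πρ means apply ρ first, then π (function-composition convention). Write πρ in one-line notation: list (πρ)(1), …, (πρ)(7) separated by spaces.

(πρ)(x) = π(ρ(x)). Computing each image: π(ρ(1)) = π(4) = 3, π(ρ(2)) = π(5) = 2, π(ρ(3)) = π(6) = 6, π(ρ(4)) = π(2) = 7, π(ρ(5)) = π(3) = 4, π(ρ(6)) = π(1) = 1, π(ρ(7)) = π(7) = 5.
Hence πρ = [3 2 6 7 4 1 5].

3 2 6 7 4 1 5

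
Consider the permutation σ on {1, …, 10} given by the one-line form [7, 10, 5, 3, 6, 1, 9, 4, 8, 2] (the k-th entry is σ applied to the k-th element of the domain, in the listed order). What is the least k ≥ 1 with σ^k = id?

Decomposing into disjoint cycles gives cycle lengths 8, 2.
The order of σ is the least common multiple of its cycle lengths: lcm(8, 2) = 8.

8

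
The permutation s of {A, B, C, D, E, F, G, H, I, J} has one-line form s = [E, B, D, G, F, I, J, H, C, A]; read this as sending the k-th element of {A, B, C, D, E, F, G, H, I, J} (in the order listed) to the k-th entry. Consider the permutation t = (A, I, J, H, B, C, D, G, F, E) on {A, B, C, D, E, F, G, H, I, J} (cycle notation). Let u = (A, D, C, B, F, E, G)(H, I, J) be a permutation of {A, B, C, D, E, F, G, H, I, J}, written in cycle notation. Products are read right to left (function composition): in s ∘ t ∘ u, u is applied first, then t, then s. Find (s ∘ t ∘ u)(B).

F

Chase B: u(B) = F; t(F) = E; s(E) = F. Hence (s ∘ t ∘ u)(B) = F.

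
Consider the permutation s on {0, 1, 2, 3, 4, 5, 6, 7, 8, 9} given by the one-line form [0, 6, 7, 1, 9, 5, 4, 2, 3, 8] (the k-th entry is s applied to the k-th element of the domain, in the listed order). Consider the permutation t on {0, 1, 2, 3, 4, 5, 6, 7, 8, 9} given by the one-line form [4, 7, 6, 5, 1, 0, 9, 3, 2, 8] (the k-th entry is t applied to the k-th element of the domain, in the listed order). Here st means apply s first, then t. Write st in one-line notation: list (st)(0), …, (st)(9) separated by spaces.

Chase each element through s then t: 0 → 0 → 4; 1 → 6 → 9; 2 → 7 → 3; 3 → 1 → 7; 4 → 9 → 8; 5 → 5 → 0; 6 → 4 → 1; 7 → 2 → 6; 8 → 3 → 5; 9 → 8 → 2.
Collecting the images, st = [4 9 3 7 8 0 1 6 5 2].

4 9 3 7 8 0 1 6 5 2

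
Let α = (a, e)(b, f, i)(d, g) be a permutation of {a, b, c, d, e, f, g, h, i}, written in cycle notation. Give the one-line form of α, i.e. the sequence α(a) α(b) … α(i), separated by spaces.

Reading each image from the cycles: a↦e, b↦f, c↦c, d↦g, e↦a, f↦i, g↦d, h↦h, i↦b.
Listing these in domain order gives e f c g a i d h b.

e f c g a i d h b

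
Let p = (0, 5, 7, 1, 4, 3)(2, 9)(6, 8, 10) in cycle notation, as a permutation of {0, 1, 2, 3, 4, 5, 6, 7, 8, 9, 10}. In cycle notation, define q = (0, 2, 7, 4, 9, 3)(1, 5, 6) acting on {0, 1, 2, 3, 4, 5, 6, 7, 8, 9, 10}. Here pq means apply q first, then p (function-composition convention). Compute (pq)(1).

7

q(1) = 5, then p(5) = 7; composing gives (pq)(1) = 7.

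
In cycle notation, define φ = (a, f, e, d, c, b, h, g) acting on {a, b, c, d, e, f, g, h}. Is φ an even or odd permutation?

The cycle lengths are 8.
A cycle is odd iff its length is even; φ has 1 even-length cycle, so sgn(φ) = (−1)^1 and φ is odd.

odd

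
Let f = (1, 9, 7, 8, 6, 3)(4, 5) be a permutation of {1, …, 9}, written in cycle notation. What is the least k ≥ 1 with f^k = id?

The cycle type of f is (6, 2, 1).
The order of f is the least common multiple of its cycle lengths: lcm(6, 2) = 6.

6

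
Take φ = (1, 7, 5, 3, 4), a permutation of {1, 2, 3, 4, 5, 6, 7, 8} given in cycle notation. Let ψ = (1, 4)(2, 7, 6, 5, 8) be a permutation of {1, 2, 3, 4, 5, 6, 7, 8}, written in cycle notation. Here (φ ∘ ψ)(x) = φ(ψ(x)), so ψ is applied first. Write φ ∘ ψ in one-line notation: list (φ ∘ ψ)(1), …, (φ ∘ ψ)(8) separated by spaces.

Chase each element through ψ then φ: 1 → 4 → 1; 2 → 7 → 5; 3 → 3 → 4; 4 → 1 → 7; 5 → 8 → 8; 6 → 5 → 3; 7 → 6 → 6; 8 → 2 → 2.
Collecting the images, φ ∘ ψ = [1 5 4 7 8 3 6 2].

1 5 4 7 8 3 6 2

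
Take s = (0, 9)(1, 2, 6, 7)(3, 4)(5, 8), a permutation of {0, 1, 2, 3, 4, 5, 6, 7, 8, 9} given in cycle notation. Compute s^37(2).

2 lies in the 4-cycle (1, 2, 6, 7).
Since the cycle has length 4, s^37 acts on it the same as s^1 (37 mod 4 = 1).
Stepping 1 place around the cycle: 2 → 6.

6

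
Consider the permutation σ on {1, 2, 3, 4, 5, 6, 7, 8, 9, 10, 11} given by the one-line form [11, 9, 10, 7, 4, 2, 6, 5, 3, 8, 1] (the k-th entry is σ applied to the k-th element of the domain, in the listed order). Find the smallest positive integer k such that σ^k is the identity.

Decomposing into disjoint cycles gives cycle lengths 9, 2.
The order is lcm(9, 2) = 18.

18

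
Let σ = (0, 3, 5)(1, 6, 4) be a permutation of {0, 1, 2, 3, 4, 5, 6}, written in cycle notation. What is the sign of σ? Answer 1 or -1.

The cycle lengths are 3, 3, 1.
A cycle of length ℓ contributes ℓ−1 transpositions, so σ is a product of 2 + 2 = 4 transpositions — even.

1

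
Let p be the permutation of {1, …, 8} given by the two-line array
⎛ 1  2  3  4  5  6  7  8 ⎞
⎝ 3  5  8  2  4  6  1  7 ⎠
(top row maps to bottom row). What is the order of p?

12

Writing p as disjoint cycles, the cycle lengths are 4, 3, 1.
The order of p is the least common multiple of its cycle lengths: lcm(4, 3) = 12.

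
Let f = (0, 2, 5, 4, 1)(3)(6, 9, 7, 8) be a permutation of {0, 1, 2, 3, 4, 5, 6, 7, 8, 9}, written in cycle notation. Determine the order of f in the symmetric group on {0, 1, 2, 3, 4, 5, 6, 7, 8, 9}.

The disjoint cycles have lengths 5, 4, 1.
The order is lcm(5, 4) = 20.

20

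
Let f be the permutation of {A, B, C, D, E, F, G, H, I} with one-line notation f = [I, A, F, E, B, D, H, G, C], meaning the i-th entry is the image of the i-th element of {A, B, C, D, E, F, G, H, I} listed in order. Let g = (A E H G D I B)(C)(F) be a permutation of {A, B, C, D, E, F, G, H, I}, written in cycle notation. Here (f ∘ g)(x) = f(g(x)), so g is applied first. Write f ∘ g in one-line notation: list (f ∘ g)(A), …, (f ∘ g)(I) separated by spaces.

Chase each element through g then f: A → E → B; B → A → I; C → C → F; D → I → C; E → H → G; F → F → D; G → D → E; H → G → H; I → B → A.
So f ∘ g in one-line form is B I F C G D E H A.

B I F C G D E H A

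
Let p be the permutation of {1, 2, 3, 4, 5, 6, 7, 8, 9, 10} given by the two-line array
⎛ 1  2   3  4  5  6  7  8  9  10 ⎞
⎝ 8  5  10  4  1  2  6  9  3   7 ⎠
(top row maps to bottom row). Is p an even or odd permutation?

even

In disjoint-cycle form the cycle lengths are 9, 1.
A cycle of length ℓ contributes ℓ−1 transpositions, so p is a product of 8 transpositions — even.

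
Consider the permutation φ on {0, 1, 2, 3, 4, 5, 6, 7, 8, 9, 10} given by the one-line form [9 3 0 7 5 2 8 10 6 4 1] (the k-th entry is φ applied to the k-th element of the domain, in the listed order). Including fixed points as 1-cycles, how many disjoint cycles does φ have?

3

The cycle decomposition is (0, 9, 4, 5, 2)(1, 3, 7, 10)(6, 8), which has 3 cycles (counting 1-cycles).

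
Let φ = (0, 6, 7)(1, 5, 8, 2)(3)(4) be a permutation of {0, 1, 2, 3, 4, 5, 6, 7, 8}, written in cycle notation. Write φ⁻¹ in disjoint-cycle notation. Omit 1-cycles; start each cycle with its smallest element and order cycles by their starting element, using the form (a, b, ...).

The inverse reverses each cycle.
After reversing and putting each cycle's least element first, φ⁻¹ = (0, 7, 6)(1, 2, 8, 5).

(0, 7, 6)(1, 2, 8, 5)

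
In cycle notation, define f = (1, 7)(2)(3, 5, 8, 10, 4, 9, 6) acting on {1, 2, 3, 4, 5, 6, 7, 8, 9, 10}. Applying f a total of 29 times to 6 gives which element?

6 lies in the 7-cycle (3, 5, 8, 10, 4, 9, 6).
Powers repeat with period 7 on this cycle, and 29 mod 7 = 1, so f^29(6) = f^1(6).
Stepping 1 place around the cycle: 6 → 3.

3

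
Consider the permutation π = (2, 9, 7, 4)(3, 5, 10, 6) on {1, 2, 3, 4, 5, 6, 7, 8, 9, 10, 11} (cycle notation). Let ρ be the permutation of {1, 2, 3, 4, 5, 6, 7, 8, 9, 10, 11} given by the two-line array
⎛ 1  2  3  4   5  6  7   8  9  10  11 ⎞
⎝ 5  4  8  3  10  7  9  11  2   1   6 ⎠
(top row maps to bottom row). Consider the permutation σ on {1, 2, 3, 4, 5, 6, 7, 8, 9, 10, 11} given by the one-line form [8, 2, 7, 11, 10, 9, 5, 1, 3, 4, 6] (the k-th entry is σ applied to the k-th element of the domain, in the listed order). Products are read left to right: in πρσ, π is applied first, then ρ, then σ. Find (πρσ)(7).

(πρσ)(7) = σ(ρ(π(7))). π(7) = 4, then ρ(4) = 3, then σ(3) = 7, so the result is 7.

7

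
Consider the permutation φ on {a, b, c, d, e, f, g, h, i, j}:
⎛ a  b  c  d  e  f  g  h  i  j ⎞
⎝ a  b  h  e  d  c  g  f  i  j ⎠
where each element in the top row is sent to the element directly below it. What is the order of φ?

6

Writing φ as disjoint cycles, the cycle lengths are 3, 2, 1, 1, 1, 1, 1.
Since disjoint cycles commute, ord(φ) = lcm(3, 2) = 6.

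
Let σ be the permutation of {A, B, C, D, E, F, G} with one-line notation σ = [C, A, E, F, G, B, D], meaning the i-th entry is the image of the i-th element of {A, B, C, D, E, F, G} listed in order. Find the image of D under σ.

D is element number 4 of the domain, and entry number 4 of the one-line form is F, so σ(D) = F.

F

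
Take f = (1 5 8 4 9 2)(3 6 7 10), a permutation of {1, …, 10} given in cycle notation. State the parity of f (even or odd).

The cycle lengths are 6, 4.
A cycle is odd iff its length is even; f has 2 even-length cycles, so sgn(f) = (−1)^2 and f is even.

even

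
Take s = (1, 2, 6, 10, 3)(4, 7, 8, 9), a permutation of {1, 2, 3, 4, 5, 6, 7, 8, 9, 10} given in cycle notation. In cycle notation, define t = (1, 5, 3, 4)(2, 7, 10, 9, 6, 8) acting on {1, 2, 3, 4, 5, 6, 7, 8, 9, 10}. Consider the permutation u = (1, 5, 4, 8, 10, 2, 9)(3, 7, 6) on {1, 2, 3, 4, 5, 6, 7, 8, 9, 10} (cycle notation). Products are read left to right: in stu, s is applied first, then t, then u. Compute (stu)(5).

7

Apply the permutations in order: s(5) = 5, then t(5) = 3, then u(3) = 7. So (stu)(5) = 7.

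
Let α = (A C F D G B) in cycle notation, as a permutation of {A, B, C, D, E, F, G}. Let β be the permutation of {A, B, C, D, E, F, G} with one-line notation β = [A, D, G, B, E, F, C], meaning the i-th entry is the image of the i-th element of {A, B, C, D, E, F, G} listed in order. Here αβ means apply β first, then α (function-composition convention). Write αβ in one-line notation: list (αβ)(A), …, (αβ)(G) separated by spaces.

C G B A E D F

Chase each element through β then α: A → A → C; B → D → G; C → G → B; D → B → A; E → E → E; F → F → D; G → C → F.
So αβ in one-line form is C G B A E D F.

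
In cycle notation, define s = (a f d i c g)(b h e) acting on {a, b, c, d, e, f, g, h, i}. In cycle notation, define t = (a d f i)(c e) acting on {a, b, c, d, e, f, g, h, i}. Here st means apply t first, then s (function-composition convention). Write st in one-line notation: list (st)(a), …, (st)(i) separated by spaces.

(st)(x) = s(t(x)). Computing each image: s(t(a)) = s(d) = i, s(t(b)) = s(b) = h, s(t(c)) = s(e) = b, s(t(d)) = s(f) = d, s(t(e)) = s(c) = g, s(t(f)) = s(i) = c, s(t(g)) = s(g) = a, s(t(h)) = s(h) = e, s(t(i)) = s(a) = f.
Hence st = [i h b d g c a e f].

i h b d g c a e f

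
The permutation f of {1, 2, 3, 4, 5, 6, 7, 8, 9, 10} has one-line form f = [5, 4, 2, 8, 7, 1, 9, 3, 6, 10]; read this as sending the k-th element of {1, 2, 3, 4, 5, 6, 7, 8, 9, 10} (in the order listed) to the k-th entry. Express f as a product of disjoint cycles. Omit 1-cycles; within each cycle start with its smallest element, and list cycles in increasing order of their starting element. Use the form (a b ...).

Start at 1 and follow images: 1 → 5 → 7 → 9 → 6 → 1, giving the cycle (1 5 7 9 6).
Continuing from each remaining unvisited element yields (1 5 7 9 6)(2 4 8 3).

(1 5 7 9 6)(2 4 8 3)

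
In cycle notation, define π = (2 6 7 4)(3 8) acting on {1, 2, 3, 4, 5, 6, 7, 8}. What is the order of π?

The disjoint cycles have lengths 4, 2, 1, 1.
Since disjoint cycles commute, ord(π) = lcm(4, 2) = 4.

4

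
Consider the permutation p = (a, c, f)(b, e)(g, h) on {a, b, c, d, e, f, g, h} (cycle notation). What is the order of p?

The disjoint cycles have lengths 3, 2, 2, 1.
The order is lcm(3, 2, 2) = 6.

6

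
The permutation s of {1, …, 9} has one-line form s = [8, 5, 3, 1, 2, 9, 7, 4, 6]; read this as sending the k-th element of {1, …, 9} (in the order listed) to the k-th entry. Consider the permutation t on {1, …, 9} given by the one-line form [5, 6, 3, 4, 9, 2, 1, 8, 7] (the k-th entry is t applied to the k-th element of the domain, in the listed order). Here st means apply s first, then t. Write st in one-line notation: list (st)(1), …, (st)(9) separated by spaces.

8 9 3 5 6 7 1 4 2

(st)(x) = t(s(x)). Computing each image: t(s(1)) = t(8) = 8, t(s(2)) = t(5) = 9, t(s(3)) = t(3) = 3, t(s(4)) = t(1) = 5, t(s(5)) = t(2) = 6, t(s(6)) = t(9) = 7, t(s(7)) = t(7) = 1, t(s(8)) = t(4) = 4, t(s(9)) = t(6) = 2.
Hence st = [8 9 3 5 6 7 1 4 2].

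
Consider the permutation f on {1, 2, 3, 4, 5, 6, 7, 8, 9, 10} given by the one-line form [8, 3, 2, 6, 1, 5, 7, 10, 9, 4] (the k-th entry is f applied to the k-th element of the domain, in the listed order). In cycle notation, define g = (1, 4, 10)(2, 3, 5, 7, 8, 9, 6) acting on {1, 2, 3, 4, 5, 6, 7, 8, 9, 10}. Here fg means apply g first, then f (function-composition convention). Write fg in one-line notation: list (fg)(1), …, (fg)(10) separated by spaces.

For each element, apply g then f: 1 → 4 → 6; 2 → 3 → 2; 3 → 5 → 1; 4 → 10 → 4; 5 → 7 → 7; 6 → 2 → 3; 7 → 8 → 10; 8 → 9 → 9; 9 → 6 → 5; 10 → 1 → 8.
Collecting the images, fg = [6 2 1 4 7 3 10 9 5 8].

6 2 1 4 7 3 10 9 5 8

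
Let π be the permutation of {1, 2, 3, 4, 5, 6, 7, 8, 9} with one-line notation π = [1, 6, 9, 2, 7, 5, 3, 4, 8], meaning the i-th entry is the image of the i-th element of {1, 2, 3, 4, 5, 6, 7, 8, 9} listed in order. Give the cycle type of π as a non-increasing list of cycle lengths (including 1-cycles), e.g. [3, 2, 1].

[8, 1]

The disjoint cycles are (1)(2, 6, 5, 7, 3, 9, 8, 4), with lengths 8, 1 in non-increasing order.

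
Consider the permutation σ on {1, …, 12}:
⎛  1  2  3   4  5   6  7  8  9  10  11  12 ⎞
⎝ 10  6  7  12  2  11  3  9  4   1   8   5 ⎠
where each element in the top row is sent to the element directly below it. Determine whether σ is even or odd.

odd

In disjoint-cycle form the cycle lengths are 8, 2, 2.
A cycle is odd iff its length is even; σ has 3 even-length cycles, so sgn(σ) = (−1)^3 and σ is odd.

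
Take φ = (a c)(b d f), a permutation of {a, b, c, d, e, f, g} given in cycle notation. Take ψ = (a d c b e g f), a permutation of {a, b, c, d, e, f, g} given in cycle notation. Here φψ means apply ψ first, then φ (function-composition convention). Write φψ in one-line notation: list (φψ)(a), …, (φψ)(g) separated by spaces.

Chase each element through ψ then φ: a → d → f; b → e → e; c → b → d; d → c → a; e → g → g; f → a → c; g → f → b.
So φψ in one-line form is f e d a g c b.

f e d a g c b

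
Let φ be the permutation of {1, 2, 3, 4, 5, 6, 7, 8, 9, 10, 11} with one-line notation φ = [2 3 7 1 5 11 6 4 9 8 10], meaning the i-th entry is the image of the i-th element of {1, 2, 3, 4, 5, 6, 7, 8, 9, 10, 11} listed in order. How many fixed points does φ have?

The fixed points (elements with φ(x) = x) are {5, 9}, so there are 2.

2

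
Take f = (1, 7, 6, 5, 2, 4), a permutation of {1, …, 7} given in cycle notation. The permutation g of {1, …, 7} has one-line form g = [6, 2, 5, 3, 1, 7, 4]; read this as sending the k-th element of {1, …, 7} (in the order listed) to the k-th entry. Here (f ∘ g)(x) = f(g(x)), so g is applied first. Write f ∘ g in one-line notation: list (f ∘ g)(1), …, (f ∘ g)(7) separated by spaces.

(f ∘ g)(x) = f(g(x)). Computing each image: f(g(1)) = f(6) = 5, f(g(2)) = f(2) = 4, f(g(3)) = f(5) = 2, f(g(4)) = f(3) = 3, f(g(5)) = f(1) = 7, f(g(6)) = f(7) = 6, f(g(7)) = f(4) = 1.
Hence f ∘ g = [5 4 2 3 7 6 1].

5 4 2 3 7 6 1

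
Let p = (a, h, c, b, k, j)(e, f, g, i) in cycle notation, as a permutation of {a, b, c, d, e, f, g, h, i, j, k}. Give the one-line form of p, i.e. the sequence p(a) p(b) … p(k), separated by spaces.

h k b d f g i c e a j

Each element maps to the next entry in its cycle (wrapping to the front): a↦h, b↦k, c↦b, d↦d, e↦f, f↦g, g↦i, h↦c, i↦e, j↦a, k↦j.
So the one-line form is h k b d f g i c e a j.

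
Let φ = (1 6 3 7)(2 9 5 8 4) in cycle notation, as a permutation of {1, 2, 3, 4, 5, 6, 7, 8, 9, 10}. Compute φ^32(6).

6

6 lies in the 4-cycle (1 6 3 7).
On a 4-cycle, φ^4 is the identity, so φ^32 = φ^0 there (32 ≡ 0 mod 4).
So φ^32(6) = 6.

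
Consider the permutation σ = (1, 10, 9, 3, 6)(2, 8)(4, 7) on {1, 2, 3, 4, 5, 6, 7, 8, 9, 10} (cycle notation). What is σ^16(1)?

1 lies in the 5-cycle (1, 10, 9, 3, 6).
Powers repeat with period 5 on this cycle, and 16 mod 5 = 1, so σ^16(1) = σ^1(1).
Stepping 1 place around the cycle: 1 → 10.

10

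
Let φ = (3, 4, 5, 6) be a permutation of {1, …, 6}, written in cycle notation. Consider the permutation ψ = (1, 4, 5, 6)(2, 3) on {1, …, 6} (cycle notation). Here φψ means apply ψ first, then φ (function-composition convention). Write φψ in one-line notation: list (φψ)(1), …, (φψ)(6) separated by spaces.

5 4 2 6 3 1

Chase each element through ψ then φ: 1 → 4 → 5; 2 → 3 → 4; 3 → 2 → 2; 4 → 5 → 6; 5 → 6 → 3; 6 → 1 → 1.
So φψ in one-line form is 5 4 2 6 3 1.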